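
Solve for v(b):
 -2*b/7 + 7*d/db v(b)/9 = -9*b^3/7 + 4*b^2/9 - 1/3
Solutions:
 v(b) = C1 - 81*b^4/196 + 4*b^3/21 + 9*b^2/49 - 3*b/7


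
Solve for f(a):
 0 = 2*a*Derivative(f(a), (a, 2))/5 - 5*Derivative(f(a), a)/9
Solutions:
 f(a) = C1 + C2*a^(43/18)


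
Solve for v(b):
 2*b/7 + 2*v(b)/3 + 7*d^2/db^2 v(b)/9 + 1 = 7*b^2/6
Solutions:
 v(b) = C1*sin(sqrt(42)*b/7) + C2*cos(sqrt(42)*b/7) + 7*b^2/4 - 3*b/7 - 67/12


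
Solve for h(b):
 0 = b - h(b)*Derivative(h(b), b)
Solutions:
 h(b) = -sqrt(C1 + b^2)
 h(b) = sqrt(C1 + b^2)


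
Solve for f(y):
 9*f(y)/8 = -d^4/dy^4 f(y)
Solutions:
 f(y) = (C1*sin(2^(3/4)*sqrt(3)*y/4) + C2*cos(2^(3/4)*sqrt(3)*y/4))*exp(-2^(3/4)*sqrt(3)*y/4) + (C3*sin(2^(3/4)*sqrt(3)*y/4) + C4*cos(2^(3/4)*sqrt(3)*y/4))*exp(2^(3/4)*sqrt(3)*y/4)


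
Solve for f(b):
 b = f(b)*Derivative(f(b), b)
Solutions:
 f(b) = -sqrt(C1 + b^2)
 f(b) = sqrt(C1 + b^2)


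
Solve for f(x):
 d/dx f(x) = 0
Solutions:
 f(x) = C1


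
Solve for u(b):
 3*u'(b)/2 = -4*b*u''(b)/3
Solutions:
 u(b) = C1 + C2/b^(1/8)


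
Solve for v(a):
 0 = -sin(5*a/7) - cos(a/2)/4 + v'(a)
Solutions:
 v(a) = C1 + sin(a/2)/2 - 7*cos(5*a/7)/5


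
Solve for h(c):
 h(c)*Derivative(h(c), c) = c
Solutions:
 h(c) = -sqrt(C1 + c^2)
 h(c) = sqrt(C1 + c^2)


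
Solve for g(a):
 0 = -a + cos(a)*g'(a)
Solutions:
 g(a) = C1 + Integral(a/cos(a), a)


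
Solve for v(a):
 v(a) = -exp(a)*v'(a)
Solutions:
 v(a) = C1*exp(exp(-a))


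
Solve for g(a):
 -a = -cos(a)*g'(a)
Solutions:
 g(a) = C1 + Integral(a/cos(a), a)


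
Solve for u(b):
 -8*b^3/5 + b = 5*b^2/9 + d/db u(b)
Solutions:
 u(b) = C1 - 2*b^4/5 - 5*b^3/27 + b^2/2


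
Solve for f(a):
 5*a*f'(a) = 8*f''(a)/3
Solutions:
 f(a) = C1 + C2*erfi(sqrt(15)*a/4)


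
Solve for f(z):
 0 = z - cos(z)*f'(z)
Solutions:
 f(z) = C1 + Integral(z/cos(z), z)


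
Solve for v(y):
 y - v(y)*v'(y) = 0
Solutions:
 v(y) = -sqrt(C1 + y^2)
 v(y) = sqrt(C1 + y^2)


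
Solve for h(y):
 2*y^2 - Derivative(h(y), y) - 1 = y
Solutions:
 h(y) = C1 + 2*y^3/3 - y^2/2 - y


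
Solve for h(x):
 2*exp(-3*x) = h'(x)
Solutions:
 h(x) = C1 - 2*exp(-3*x)/3


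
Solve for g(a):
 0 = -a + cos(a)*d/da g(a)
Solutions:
 g(a) = C1 + Integral(a/cos(a), a)


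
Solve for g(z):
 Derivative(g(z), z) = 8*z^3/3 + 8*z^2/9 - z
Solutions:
 g(z) = C1 + 2*z^4/3 + 8*z^3/27 - z^2/2


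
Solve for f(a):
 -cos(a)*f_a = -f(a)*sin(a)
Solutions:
 f(a) = C1/cos(a)


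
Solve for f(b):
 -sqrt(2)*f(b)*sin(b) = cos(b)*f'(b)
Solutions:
 f(b) = C1*cos(b)^(sqrt(2))


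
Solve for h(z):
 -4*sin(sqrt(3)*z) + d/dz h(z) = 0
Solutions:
 h(z) = C1 - 4*sqrt(3)*cos(sqrt(3)*z)/3


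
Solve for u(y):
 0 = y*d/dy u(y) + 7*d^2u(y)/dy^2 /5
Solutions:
 u(y) = C1 + C2*erf(sqrt(70)*y/14)


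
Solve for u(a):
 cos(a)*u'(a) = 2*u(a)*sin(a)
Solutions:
 u(a) = C1/cos(a)^2


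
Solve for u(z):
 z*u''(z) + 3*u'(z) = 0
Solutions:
 u(z) = C1 + C2/z^2


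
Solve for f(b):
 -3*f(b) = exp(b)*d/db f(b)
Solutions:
 f(b) = C1*exp(3*exp(-b))


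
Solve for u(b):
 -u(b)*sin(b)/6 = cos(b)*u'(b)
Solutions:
 u(b) = C1*cos(b)^(1/6)


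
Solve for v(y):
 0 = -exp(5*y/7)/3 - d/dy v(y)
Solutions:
 v(y) = C1 - 7*exp(5*y/7)/15


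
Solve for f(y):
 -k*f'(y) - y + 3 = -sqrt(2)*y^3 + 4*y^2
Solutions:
 f(y) = C1 + sqrt(2)*y^4/(4*k) - 4*y^3/(3*k) - y^2/(2*k) + 3*y/k


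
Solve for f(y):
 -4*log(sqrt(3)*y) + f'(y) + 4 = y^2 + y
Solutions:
 f(y) = C1 + y^3/3 + y^2/2 + 4*y*log(y) - 8*y + y*log(9)


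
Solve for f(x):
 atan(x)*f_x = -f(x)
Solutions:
 f(x) = C1*exp(-Integral(1/atan(x), x))


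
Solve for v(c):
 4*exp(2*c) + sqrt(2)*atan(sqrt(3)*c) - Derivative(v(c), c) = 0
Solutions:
 v(c) = C1 + sqrt(2)*(c*atan(sqrt(3)*c) - sqrt(3)*log(3*c^2 + 1)/6) + 2*exp(2*c)


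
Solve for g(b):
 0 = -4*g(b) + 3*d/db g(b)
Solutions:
 g(b) = C1*exp(4*b/3)


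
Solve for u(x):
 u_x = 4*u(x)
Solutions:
 u(x) = C1*exp(4*x)


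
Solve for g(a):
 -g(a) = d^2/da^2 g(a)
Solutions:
 g(a) = C1*sin(a) + C2*cos(a)


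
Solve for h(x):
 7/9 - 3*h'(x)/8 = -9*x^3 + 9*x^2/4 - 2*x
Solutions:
 h(x) = C1 + 6*x^4 - 2*x^3 + 8*x^2/3 + 56*x/27


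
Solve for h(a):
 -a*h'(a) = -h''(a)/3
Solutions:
 h(a) = C1 + C2*erfi(sqrt(6)*a/2)


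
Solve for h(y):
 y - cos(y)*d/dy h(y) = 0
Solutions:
 h(y) = C1 + Integral(y/cos(y), y)


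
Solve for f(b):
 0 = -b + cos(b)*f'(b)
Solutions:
 f(b) = C1 + Integral(b/cos(b), b)


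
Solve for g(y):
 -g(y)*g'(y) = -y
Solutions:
 g(y) = -sqrt(C1 + y^2)
 g(y) = sqrt(C1 + y^2)


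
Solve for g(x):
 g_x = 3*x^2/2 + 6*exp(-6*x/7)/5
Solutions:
 g(x) = C1 + x^3/2 - 7*exp(-6*x/7)/5


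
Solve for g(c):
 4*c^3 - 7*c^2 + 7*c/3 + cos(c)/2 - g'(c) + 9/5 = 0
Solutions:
 g(c) = C1 + c^4 - 7*c^3/3 + 7*c^2/6 + 9*c/5 + sin(c)/2


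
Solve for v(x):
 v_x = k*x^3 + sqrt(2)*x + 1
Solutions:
 v(x) = C1 + k*x^4/4 + sqrt(2)*x^2/2 + x


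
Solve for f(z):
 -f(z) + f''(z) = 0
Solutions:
 f(z) = C1*exp(-z) + C2*exp(z)


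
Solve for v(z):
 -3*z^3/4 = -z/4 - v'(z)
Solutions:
 v(z) = C1 + 3*z^4/16 - z^2/8


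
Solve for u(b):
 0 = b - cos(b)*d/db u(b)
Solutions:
 u(b) = C1 + Integral(b/cos(b), b)


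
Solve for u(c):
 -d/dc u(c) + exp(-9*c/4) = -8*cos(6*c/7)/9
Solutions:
 u(c) = C1 + 28*sin(6*c/7)/27 - 4*exp(-9*c/4)/9


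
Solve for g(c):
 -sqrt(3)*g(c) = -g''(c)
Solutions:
 g(c) = C1*exp(-3^(1/4)*c) + C2*exp(3^(1/4)*c)


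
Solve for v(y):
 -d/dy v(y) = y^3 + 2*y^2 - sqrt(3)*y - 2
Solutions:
 v(y) = C1 - y^4/4 - 2*y^3/3 + sqrt(3)*y^2/2 + 2*y


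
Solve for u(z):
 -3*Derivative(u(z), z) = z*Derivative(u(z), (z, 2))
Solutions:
 u(z) = C1 + C2/z^2


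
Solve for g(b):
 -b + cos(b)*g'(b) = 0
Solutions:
 g(b) = C1 + Integral(b/cos(b), b)


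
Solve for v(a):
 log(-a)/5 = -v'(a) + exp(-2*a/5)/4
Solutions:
 v(a) = C1 - a*log(-a)/5 + a/5 - 5*exp(-2*a/5)/8


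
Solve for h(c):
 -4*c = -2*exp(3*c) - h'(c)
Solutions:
 h(c) = C1 + 2*c^2 - 2*exp(3*c)/3


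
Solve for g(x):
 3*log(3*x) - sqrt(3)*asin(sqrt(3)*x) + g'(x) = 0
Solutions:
 g(x) = C1 - 3*x*log(x) - 3*x*log(3) + 3*x + sqrt(3)*(x*asin(sqrt(3)*x) + sqrt(3)*sqrt(1 - 3*x^2)/3)


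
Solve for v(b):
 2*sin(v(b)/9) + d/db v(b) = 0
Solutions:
 2*b + 9*log(cos(v(b)/9) - 1)/2 - 9*log(cos(v(b)/9) + 1)/2 = C1


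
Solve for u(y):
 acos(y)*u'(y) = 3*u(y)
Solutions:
 u(y) = C1*exp(3*Integral(1/acos(y), y))


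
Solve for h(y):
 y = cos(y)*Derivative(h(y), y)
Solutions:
 h(y) = C1 + Integral(y/cos(y), y)


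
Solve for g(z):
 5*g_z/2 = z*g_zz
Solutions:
 g(z) = C1 + C2*z^(7/2)


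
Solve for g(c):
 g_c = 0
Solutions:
 g(c) = C1


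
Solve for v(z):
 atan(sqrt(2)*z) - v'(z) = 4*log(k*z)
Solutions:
 v(z) = C1 - 4*z*log(k*z) + z*atan(sqrt(2)*z) + 4*z - sqrt(2)*log(2*z^2 + 1)/4


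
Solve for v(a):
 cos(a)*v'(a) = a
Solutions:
 v(a) = C1 + Integral(a/cos(a), a)


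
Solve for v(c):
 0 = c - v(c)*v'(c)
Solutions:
 v(c) = -sqrt(C1 + c^2)
 v(c) = sqrt(C1 + c^2)


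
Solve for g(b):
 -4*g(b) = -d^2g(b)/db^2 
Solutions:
 g(b) = C1*exp(-2*b) + C2*exp(2*b)


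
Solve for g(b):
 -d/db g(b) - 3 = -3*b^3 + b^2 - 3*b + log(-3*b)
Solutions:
 g(b) = C1 + 3*b^4/4 - b^3/3 + 3*b^2/2 - b*log(-b) + b*(-2 - log(3))


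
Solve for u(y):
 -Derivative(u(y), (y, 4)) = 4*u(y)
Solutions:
 u(y) = (C1*sin(y) + C2*cos(y))*exp(-y) + (C3*sin(y) + C4*cos(y))*exp(y)


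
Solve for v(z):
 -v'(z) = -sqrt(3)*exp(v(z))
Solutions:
 v(z) = log(-1/(C1 + sqrt(3)*z))


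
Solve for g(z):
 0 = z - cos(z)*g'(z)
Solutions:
 g(z) = C1 + Integral(z/cos(z), z)


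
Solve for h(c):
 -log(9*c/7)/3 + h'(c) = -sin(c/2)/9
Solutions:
 h(c) = C1 + c*log(c)/3 - c*log(7) - c/3 + 2*c*log(21)/3 + 2*cos(c/2)/9


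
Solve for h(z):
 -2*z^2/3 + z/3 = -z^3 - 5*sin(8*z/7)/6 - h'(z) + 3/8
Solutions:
 h(z) = C1 - z^4/4 + 2*z^3/9 - z^2/6 + 3*z/8 + 35*cos(8*z/7)/48


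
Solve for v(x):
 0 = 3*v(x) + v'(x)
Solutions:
 v(x) = C1*exp(-3*x)


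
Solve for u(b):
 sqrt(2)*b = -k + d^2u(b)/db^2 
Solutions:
 u(b) = C1 + C2*b + sqrt(2)*b^3/6 + b^2*k/2


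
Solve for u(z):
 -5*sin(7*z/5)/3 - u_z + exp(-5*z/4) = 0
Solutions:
 u(z) = C1 + 25*cos(7*z/5)/21 - 4*exp(-5*z/4)/5


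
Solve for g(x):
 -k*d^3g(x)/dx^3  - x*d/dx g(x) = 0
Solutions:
 g(x) = C1 + Integral(C2*airyai(x*(-1/k)^(1/3)) + C3*airybi(x*(-1/k)^(1/3)), x)


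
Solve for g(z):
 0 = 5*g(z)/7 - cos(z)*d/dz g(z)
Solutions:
 g(z) = C1*(sin(z) + 1)^(5/14)/(sin(z) - 1)^(5/14)


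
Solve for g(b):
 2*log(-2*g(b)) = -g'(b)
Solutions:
 Integral(1/(log(-_y) + log(2)), (_y, g(b)))/2 = C1 - b


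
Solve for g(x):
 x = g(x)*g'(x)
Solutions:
 g(x) = -sqrt(C1 + x^2)
 g(x) = sqrt(C1 + x^2)


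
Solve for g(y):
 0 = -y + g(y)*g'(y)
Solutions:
 g(y) = -sqrt(C1 + y^2)
 g(y) = sqrt(C1 + y^2)


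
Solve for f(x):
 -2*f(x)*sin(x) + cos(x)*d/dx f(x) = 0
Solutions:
 f(x) = C1/cos(x)^2


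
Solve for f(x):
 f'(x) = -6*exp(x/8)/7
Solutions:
 f(x) = C1 - 48*exp(x/8)/7


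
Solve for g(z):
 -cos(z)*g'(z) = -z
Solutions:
 g(z) = C1 + Integral(z/cos(z), z)


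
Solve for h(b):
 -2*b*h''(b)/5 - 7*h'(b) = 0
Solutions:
 h(b) = C1 + C2/b^(33/2)


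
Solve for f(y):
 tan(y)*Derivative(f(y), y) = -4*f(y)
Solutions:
 f(y) = C1/sin(y)^4


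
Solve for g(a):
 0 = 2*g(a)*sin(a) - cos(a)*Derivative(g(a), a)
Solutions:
 g(a) = C1/cos(a)^2


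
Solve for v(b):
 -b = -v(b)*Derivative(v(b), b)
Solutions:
 v(b) = -sqrt(C1 + b^2)
 v(b) = sqrt(C1 + b^2)


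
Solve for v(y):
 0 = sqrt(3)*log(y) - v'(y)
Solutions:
 v(y) = C1 + sqrt(3)*y*log(y) - sqrt(3)*y


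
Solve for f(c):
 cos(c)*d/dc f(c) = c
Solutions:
 f(c) = C1 + Integral(c/cos(c), c)


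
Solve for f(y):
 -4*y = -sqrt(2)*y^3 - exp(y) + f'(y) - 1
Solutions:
 f(y) = C1 + sqrt(2)*y^4/4 - 2*y^2 + y + exp(y)


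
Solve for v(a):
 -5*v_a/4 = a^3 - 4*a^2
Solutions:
 v(a) = C1 - a^4/5 + 16*a^3/15


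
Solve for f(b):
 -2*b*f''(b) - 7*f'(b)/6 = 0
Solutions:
 f(b) = C1 + C2*b^(5/12)


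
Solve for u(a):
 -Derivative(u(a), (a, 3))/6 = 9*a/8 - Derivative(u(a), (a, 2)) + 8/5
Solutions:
 u(a) = C1 + C2*a + C3*exp(6*a) + 3*a^3/16 + 143*a^2/160


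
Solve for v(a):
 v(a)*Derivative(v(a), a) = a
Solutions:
 v(a) = -sqrt(C1 + a^2)
 v(a) = sqrt(C1 + a^2)


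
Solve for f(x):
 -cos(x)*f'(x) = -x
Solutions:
 f(x) = C1 + Integral(x/cos(x), x)


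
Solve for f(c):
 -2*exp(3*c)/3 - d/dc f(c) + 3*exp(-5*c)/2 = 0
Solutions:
 f(c) = C1 - 2*exp(3*c)/9 - 3*exp(-5*c)/10


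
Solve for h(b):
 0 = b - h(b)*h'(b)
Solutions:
 h(b) = -sqrt(C1 + b^2)
 h(b) = sqrt(C1 + b^2)


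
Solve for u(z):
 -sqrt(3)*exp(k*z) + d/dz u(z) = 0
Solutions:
 u(z) = C1 + sqrt(3)*exp(k*z)/k


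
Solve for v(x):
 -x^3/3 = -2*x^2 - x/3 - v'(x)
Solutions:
 v(x) = C1 + x^4/12 - 2*x^3/3 - x^2/6


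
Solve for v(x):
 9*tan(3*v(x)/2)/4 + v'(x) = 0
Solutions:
 v(x) = -2*asin(C1*exp(-27*x/8))/3 + 2*pi/3
 v(x) = 2*asin(C1*exp(-27*x/8))/3


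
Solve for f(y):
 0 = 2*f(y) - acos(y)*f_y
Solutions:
 f(y) = C1*exp(2*Integral(1/acos(y), y))


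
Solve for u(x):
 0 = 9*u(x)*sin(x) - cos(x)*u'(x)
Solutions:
 u(x) = C1/cos(x)^9


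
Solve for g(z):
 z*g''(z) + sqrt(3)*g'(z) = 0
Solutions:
 g(z) = C1 + C2*z^(1 - sqrt(3))


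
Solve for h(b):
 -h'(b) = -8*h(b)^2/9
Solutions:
 h(b) = -9/(C1 + 8*b)


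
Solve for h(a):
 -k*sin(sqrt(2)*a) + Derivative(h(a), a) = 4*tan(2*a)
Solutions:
 h(a) = C1 - sqrt(2)*k*cos(sqrt(2)*a)/2 - 2*log(cos(2*a))


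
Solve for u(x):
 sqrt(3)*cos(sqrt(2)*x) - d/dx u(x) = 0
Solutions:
 u(x) = C1 + sqrt(6)*sin(sqrt(2)*x)/2


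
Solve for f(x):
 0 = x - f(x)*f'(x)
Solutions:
 f(x) = -sqrt(C1 + x^2)
 f(x) = sqrt(C1 + x^2)


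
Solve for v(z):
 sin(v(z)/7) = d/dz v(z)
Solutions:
 -z + 7*log(cos(v(z)/7) - 1)/2 - 7*log(cos(v(z)/7) + 1)/2 = C1


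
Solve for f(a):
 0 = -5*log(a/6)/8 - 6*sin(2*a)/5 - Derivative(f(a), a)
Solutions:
 f(a) = C1 - 5*a*log(a)/8 + 5*a/8 + 5*a*log(6)/8 + 3*cos(2*a)/5


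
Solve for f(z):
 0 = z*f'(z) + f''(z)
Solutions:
 f(z) = C1 + C2*erf(sqrt(2)*z/2)


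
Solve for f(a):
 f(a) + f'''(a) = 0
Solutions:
 f(a) = C3*exp(-a) + (C1*sin(sqrt(3)*a/2) + C2*cos(sqrt(3)*a/2))*exp(a/2)


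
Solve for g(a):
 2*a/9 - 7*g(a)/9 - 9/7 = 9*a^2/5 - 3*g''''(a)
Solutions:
 g(a) = C1*exp(-21^(1/4)*a/3) + C2*exp(21^(1/4)*a/3) + C3*sin(21^(1/4)*a/3) + C4*cos(21^(1/4)*a/3) - 81*a^2/35 + 2*a/7 - 81/49


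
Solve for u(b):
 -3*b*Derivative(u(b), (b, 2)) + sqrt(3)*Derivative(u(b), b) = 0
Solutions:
 u(b) = C1 + C2*b^(sqrt(3)/3 + 1)


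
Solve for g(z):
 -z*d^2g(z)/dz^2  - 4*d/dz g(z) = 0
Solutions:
 g(z) = C1 + C2/z^3


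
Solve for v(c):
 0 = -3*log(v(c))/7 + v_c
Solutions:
 li(v(c)) = C1 + 3*c/7


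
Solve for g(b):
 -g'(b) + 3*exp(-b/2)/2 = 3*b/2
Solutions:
 g(b) = C1 - 3*b^2/4 - 3*exp(-b/2)


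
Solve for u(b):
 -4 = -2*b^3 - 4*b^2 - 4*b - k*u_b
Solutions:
 u(b) = C1 - b^4/(2*k) - 4*b^3/(3*k) - 2*b^2/k + 4*b/k


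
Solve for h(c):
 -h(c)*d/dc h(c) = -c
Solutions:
 h(c) = -sqrt(C1 + c^2)
 h(c) = sqrt(C1 + c^2)


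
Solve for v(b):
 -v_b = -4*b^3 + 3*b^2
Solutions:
 v(b) = C1 + b^4 - b^3


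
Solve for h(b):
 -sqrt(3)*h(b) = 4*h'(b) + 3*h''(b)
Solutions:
 h(b) = (C1*sin(b*sqrt(-4 + 3*sqrt(3))/3) + C2*cos(b*sqrt(-4 + 3*sqrt(3))/3))*exp(-2*b/3)


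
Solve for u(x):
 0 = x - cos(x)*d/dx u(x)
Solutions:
 u(x) = C1 + Integral(x/cos(x), x)


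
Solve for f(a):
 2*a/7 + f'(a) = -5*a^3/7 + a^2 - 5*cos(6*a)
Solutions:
 f(a) = C1 - 5*a^4/28 + a^3/3 - a^2/7 - 5*sin(6*a)/6


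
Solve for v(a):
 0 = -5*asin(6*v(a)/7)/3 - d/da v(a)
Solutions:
 Integral(1/asin(6*_y/7), (_y, v(a))) = C1 - 5*a/3


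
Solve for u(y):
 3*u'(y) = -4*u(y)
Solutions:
 u(y) = C1*exp(-4*y/3)


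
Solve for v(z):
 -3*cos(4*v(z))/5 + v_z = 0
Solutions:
 -3*z/5 - log(sin(4*v(z)) - 1)/8 + log(sin(4*v(z)) + 1)/8 = C1


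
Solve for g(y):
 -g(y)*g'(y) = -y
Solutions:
 g(y) = -sqrt(C1 + y^2)
 g(y) = sqrt(C1 + y^2)


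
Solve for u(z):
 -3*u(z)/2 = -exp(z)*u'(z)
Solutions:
 u(z) = C1*exp(-3*exp(-z)/2)


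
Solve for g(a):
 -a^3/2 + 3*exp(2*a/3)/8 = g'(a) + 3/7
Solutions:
 g(a) = C1 - a^4/8 - 3*a/7 + 9*exp(2*a/3)/16


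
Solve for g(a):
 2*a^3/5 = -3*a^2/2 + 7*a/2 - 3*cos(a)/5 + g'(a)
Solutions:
 g(a) = C1 + a^4/10 + a^3/2 - 7*a^2/4 + 3*sin(a)/5


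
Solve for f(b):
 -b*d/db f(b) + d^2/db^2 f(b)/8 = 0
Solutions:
 f(b) = C1 + C2*erfi(2*b)


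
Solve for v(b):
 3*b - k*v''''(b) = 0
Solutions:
 v(b) = C1 + C2*b + C3*b^2 + C4*b^3 + b^5/(40*k)


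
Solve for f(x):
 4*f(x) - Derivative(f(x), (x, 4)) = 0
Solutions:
 f(x) = C1*exp(-sqrt(2)*x) + C2*exp(sqrt(2)*x) + C3*sin(sqrt(2)*x) + C4*cos(sqrt(2)*x)


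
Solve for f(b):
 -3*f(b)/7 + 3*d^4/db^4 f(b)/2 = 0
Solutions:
 f(b) = C1*exp(-2^(1/4)*7^(3/4)*b/7) + C2*exp(2^(1/4)*7^(3/4)*b/7) + C3*sin(2^(1/4)*7^(3/4)*b/7) + C4*cos(2^(1/4)*7^(3/4)*b/7)


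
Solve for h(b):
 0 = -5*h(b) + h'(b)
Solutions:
 h(b) = C1*exp(5*b)


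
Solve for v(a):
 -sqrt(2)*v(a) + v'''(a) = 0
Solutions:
 v(a) = C3*exp(2^(1/6)*a) + (C1*sin(2^(1/6)*sqrt(3)*a/2) + C2*cos(2^(1/6)*sqrt(3)*a/2))*exp(-2^(1/6)*a/2)


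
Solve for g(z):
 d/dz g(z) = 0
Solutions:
 g(z) = C1


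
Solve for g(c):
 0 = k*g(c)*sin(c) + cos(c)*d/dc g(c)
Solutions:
 g(c) = C1*exp(k*log(cos(c)))


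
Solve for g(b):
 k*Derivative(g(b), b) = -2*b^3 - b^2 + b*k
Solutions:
 g(b) = C1 - b^4/(2*k) - b^3/(3*k) + b^2/2


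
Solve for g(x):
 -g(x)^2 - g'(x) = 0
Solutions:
 g(x) = 1/(C1 + x)


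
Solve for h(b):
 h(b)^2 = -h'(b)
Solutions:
 h(b) = 1/(C1 + b)


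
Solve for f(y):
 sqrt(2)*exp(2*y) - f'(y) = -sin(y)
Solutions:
 f(y) = C1 + sqrt(2)*exp(2*y)/2 - cos(y)


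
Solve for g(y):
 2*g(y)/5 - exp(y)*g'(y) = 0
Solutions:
 g(y) = C1*exp(-2*exp(-y)/5)


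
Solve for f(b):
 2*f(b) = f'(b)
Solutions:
 f(b) = C1*exp(2*b)


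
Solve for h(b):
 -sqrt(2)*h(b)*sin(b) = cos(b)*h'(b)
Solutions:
 h(b) = C1*cos(b)^(sqrt(2))


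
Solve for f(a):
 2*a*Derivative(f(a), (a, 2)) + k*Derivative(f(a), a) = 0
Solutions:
 f(a) = C1 + a^(1 - re(k)/2)*(C2*sin(log(a)*Abs(im(k))/2) + C3*cos(log(a)*im(k)/2))


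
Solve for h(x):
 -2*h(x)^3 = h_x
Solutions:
 h(x) = -sqrt(2)*sqrt(-1/(C1 - 2*x))/2
 h(x) = sqrt(2)*sqrt(-1/(C1 - 2*x))/2


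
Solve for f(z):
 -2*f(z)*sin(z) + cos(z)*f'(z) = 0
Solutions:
 f(z) = C1/cos(z)^2


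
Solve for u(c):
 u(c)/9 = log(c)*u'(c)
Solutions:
 u(c) = C1*exp(li(c)/9)


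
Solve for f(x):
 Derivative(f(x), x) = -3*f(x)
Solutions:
 f(x) = C1*exp(-3*x)


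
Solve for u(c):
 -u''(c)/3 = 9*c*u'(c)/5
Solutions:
 u(c) = C1 + C2*erf(3*sqrt(30)*c/10)


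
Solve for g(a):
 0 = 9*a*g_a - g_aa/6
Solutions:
 g(a) = C1 + C2*erfi(3*sqrt(3)*a)


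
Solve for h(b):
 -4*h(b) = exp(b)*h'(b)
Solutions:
 h(b) = C1*exp(4*exp(-b))


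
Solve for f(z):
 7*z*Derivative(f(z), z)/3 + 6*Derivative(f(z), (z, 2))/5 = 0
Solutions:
 f(z) = C1 + C2*erf(sqrt(35)*z/6)


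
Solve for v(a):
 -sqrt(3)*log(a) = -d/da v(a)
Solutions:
 v(a) = C1 + sqrt(3)*a*log(a) - sqrt(3)*a


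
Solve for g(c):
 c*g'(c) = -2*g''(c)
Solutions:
 g(c) = C1 + C2*erf(c/2)


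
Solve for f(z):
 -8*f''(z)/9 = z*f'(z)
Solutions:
 f(z) = C1 + C2*erf(3*z/4)


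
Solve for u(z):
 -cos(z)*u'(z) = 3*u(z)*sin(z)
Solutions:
 u(z) = C1*cos(z)^3


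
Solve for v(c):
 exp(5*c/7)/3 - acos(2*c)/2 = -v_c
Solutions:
 v(c) = C1 + c*acos(2*c)/2 - sqrt(1 - 4*c^2)/4 - 7*exp(5*c/7)/15


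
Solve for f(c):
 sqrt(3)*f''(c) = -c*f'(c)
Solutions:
 f(c) = C1 + C2*erf(sqrt(2)*3^(3/4)*c/6)


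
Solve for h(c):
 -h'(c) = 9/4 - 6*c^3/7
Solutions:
 h(c) = C1 + 3*c^4/14 - 9*c/4


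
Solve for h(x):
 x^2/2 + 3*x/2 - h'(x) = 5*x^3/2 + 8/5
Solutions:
 h(x) = C1 - 5*x^4/8 + x^3/6 + 3*x^2/4 - 8*x/5


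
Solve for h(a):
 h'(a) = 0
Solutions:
 h(a) = C1


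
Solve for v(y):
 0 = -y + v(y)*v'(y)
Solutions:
 v(y) = -sqrt(C1 + y^2)
 v(y) = sqrt(C1 + y^2)


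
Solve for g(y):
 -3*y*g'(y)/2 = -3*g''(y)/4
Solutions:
 g(y) = C1 + C2*erfi(y)


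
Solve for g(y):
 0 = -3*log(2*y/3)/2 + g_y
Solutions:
 g(y) = C1 + 3*y*log(y)/2 - 3*y*log(3)/2 - 3*y/2 + 3*y*log(2)/2


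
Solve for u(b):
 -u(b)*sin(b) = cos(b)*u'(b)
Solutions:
 u(b) = C1*cos(b)


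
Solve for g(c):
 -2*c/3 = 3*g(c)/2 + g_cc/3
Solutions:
 g(c) = C1*sin(3*sqrt(2)*c/2) + C2*cos(3*sqrt(2)*c/2) - 4*c/9


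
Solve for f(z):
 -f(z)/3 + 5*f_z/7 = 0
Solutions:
 f(z) = C1*exp(7*z/15)


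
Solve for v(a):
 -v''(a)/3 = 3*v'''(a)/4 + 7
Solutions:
 v(a) = C1 + C2*a + C3*exp(-4*a/9) - 21*a^2/2


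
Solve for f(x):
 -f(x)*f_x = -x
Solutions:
 f(x) = -sqrt(C1 + x^2)
 f(x) = sqrt(C1 + x^2)


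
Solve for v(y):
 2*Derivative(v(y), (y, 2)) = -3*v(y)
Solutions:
 v(y) = C1*sin(sqrt(6)*y/2) + C2*cos(sqrt(6)*y/2)


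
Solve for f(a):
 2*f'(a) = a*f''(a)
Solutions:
 f(a) = C1 + C2*a^3


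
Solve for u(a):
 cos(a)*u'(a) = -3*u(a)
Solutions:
 u(a) = C1*(sin(a) - 1)^(3/2)/(sin(a) + 1)^(3/2)


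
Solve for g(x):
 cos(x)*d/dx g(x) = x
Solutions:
 g(x) = C1 + Integral(x/cos(x), x)


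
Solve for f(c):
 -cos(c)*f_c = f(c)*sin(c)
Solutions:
 f(c) = C1*cos(c)


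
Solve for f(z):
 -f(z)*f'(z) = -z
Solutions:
 f(z) = -sqrt(C1 + z^2)
 f(z) = sqrt(C1 + z^2)


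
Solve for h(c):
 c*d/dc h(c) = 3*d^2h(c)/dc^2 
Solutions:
 h(c) = C1 + C2*erfi(sqrt(6)*c/6)


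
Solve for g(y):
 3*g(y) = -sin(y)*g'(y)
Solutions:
 g(y) = C1*(cos(y) + 1)^(3/2)/(cos(y) - 1)^(3/2)


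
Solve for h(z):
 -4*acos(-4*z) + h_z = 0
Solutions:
 h(z) = C1 + 4*z*acos(-4*z) + sqrt(1 - 16*z^2)


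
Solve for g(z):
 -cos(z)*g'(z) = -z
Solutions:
 g(z) = C1 + Integral(z/cos(z), z)


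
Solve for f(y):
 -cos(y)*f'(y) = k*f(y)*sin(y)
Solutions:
 f(y) = C1*exp(k*log(cos(y)))


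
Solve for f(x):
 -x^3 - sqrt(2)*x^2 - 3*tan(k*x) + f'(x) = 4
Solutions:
 f(x) = C1 + x^4/4 + sqrt(2)*x^3/3 + 4*x + 3*Piecewise((-log(cos(k*x))/k, Ne(k, 0)), (0, True))


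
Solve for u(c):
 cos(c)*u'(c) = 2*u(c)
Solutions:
 u(c) = C1*(sin(c) + 1)/(sin(c) - 1)


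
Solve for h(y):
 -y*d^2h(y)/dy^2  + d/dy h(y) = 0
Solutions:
 h(y) = C1 + C2*y^2


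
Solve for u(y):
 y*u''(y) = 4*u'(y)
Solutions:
 u(y) = C1 + C2*y^5


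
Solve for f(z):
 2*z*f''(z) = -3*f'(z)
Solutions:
 f(z) = C1 + C2/sqrt(z)


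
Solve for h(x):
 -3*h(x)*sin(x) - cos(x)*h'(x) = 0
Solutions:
 h(x) = C1*cos(x)^3


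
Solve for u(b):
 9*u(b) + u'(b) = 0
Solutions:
 u(b) = C1*exp(-9*b)


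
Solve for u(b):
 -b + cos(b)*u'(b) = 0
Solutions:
 u(b) = C1 + Integral(b/cos(b), b)


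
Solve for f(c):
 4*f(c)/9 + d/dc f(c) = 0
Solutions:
 f(c) = C1*exp(-4*c/9)


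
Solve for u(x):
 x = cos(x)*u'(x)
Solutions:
 u(x) = C1 + Integral(x/cos(x), x)


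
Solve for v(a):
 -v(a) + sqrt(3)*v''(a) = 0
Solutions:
 v(a) = C1*exp(-3^(3/4)*a/3) + C2*exp(3^(3/4)*a/3)


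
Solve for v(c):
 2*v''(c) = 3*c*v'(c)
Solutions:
 v(c) = C1 + C2*erfi(sqrt(3)*c/2)


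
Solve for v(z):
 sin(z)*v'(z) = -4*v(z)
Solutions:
 v(z) = C1*(cos(z)^2 + 2*cos(z) + 1)/(cos(z)^2 - 2*cos(z) + 1)


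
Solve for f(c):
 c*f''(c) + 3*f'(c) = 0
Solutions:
 f(c) = C1 + C2/c^2


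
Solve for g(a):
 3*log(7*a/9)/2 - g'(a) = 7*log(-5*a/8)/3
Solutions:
 g(a) = C1 - 5*a*log(a)/6 + a*(-3*log(15) + 5/6 + log(7)/2 + 2*log(5)/3 + log(896) - 7*I*pi/3)


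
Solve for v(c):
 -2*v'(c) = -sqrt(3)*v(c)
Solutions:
 v(c) = C1*exp(sqrt(3)*c/2)


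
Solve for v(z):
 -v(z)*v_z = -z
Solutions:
 v(z) = -sqrt(C1 + z^2)
 v(z) = sqrt(C1 + z^2)


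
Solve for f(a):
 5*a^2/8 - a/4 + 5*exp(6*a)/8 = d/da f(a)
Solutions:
 f(a) = C1 + 5*a^3/24 - a^2/8 + 5*exp(6*a)/48


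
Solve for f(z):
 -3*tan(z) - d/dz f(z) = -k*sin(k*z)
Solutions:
 f(z) = C1 + k*Piecewise((-cos(k*z)/k, Ne(k, 0)), (0, True)) + 3*log(cos(z))


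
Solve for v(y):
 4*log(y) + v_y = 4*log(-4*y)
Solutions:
 v(y) = C1 + 4*y*(2*log(2) + I*pi)


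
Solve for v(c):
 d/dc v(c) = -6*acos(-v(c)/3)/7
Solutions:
 Integral(1/acos(-_y/3), (_y, v(c))) = C1 - 6*c/7


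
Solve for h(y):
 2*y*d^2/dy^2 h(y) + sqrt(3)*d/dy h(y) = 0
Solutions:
 h(y) = C1 + C2*y^(1 - sqrt(3)/2)


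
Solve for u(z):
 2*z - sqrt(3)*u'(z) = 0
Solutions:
 u(z) = C1 + sqrt(3)*z^2/3


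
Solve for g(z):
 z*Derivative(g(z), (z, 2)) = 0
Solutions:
 g(z) = C1 + C2*z


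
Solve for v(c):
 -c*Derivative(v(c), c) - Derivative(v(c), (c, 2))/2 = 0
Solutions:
 v(c) = C1 + C2*erf(c)


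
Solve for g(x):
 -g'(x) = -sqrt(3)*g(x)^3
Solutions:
 g(x) = -sqrt(2)*sqrt(-1/(C1 + sqrt(3)*x))/2
 g(x) = sqrt(2)*sqrt(-1/(C1 + sqrt(3)*x))/2


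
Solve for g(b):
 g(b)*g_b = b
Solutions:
 g(b) = -sqrt(C1 + b^2)
 g(b) = sqrt(C1 + b^2)


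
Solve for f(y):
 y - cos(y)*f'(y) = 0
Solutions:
 f(y) = C1 + Integral(y/cos(y), y)


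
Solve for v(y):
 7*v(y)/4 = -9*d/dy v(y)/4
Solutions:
 v(y) = C1*exp(-7*y/9)


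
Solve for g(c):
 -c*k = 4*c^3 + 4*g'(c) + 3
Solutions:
 g(c) = C1 - c^4/4 - c^2*k/8 - 3*c/4


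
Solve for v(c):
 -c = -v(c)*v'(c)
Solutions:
 v(c) = -sqrt(C1 + c^2)
 v(c) = sqrt(C1 + c^2)


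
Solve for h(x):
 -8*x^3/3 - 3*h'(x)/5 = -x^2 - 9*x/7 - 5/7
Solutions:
 h(x) = C1 - 10*x^4/9 + 5*x^3/9 + 15*x^2/14 + 25*x/21


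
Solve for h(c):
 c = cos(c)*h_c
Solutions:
 h(c) = C1 + Integral(c/cos(c), c)


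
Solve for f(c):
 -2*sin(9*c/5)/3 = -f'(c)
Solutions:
 f(c) = C1 - 10*cos(9*c/5)/27


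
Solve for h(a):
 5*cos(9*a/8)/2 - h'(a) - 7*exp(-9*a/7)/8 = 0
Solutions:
 h(a) = C1 + 20*sin(9*a/8)/9 + 49*exp(-9*a/7)/72


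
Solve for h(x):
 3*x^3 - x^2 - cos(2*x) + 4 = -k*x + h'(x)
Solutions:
 h(x) = C1 + k*x^2/2 + 3*x^4/4 - x^3/3 + 4*x - sin(2*x)/2


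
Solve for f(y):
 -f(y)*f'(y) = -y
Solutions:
 f(y) = -sqrt(C1 + y^2)
 f(y) = sqrt(C1 + y^2)


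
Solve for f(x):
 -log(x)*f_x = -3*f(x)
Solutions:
 f(x) = C1*exp(3*li(x))


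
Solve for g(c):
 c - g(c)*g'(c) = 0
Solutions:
 g(c) = -sqrt(C1 + c^2)
 g(c) = sqrt(C1 + c^2)


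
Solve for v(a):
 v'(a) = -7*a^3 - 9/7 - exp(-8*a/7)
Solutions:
 v(a) = C1 - 7*a^4/4 - 9*a/7 + 7*exp(-8*a/7)/8


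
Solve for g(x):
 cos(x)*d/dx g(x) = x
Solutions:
 g(x) = C1 + Integral(x/cos(x), x)


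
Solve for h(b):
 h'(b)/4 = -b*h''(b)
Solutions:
 h(b) = C1 + C2*b^(3/4)


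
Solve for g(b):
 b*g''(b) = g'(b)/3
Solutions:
 g(b) = C1 + C2*b^(4/3)


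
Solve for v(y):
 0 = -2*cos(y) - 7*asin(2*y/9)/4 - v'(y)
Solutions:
 v(y) = C1 - 7*y*asin(2*y/9)/4 - 7*sqrt(81 - 4*y^2)/8 - 2*sin(y)


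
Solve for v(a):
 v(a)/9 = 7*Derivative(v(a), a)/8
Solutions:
 v(a) = C1*exp(8*a/63)


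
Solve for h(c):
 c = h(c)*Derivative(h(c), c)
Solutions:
 h(c) = -sqrt(C1 + c^2)
 h(c) = sqrt(C1 + c^2)


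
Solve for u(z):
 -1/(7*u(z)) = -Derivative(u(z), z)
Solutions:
 u(z) = -sqrt(C1 + 14*z)/7
 u(z) = sqrt(C1 + 14*z)/7


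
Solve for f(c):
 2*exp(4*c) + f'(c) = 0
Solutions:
 f(c) = C1 - exp(4*c)/2


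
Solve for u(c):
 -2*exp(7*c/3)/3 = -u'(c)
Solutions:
 u(c) = C1 + 2*exp(7*c/3)/7


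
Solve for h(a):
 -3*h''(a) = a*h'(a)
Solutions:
 h(a) = C1 + C2*erf(sqrt(6)*a/6)


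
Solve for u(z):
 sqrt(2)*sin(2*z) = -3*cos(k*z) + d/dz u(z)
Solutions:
 u(z) = C1 - sqrt(2)*cos(2*z)/2 + 3*sin(k*z)/k


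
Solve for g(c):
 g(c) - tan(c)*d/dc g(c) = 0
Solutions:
 g(c) = C1*sin(c)


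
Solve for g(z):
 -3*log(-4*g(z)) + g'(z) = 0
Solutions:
 -Integral(1/(log(-_y) + 2*log(2)), (_y, g(z)))/3 = C1 - z


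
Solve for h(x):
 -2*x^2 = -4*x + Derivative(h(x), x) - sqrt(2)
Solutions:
 h(x) = C1 - 2*x^3/3 + 2*x^2 + sqrt(2)*x


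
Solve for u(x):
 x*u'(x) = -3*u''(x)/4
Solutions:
 u(x) = C1 + C2*erf(sqrt(6)*x/3)


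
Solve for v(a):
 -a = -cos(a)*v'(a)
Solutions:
 v(a) = C1 + Integral(a/cos(a), a)


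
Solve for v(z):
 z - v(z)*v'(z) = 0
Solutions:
 v(z) = -sqrt(C1 + z^2)
 v(z) = sqrt(C1 + z^2)


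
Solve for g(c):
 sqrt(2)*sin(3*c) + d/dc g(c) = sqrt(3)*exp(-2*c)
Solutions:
 g(c) = C1 + sqrt(2)*cos(3*c)/3 - sqrt(3)*exp(-2*c)/2


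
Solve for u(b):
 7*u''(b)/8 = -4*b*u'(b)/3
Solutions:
 u(b) = C1 + C2*erf(4*sqrt(21)*b/21)


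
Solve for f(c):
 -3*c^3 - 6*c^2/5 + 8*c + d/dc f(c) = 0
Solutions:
 f(c) = C1 + 3*c^4/4 + 2*c^3/5 - 4*c^2


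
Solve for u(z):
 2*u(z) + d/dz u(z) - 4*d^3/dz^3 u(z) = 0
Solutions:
 u(z) = C1*exp(-3^(1/3)*z*(3^(1/3)/(sqrt(321) + 18)^(1/3) + (sqrt(321) + 18)^(1/3))/12)*sin(3^(1/6)*z*(-3^(2/3)*(sqrt(321) + 18)^(1/3) + 3/(sqrt(321) + 18)^(1/3))/12) + C2*exp(-3^(1/3)*z*(3^(1/3)/(sqrt(321) + 18)^(1/3) + (sqrt(321) + 18)^(1/3))/12)*cos(3^(1/6)*z*(-3^(2/3)*(sqrt(321) + 18)^(1/3) + 3/(sqrt(321) + 18)^(1/3))/12) + C3*exp(3^(1/3)*z*(3^(1/3)/(sqrt(321) + 18)^(1/3) + (sqrt(321) + 18)^(1/3))/6)


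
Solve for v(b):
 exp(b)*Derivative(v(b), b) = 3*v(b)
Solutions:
 v(b) = C1*exp(-3*exp(-b))


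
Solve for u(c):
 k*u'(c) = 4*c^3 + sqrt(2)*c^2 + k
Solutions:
 u(c) = C1 + c^4/k + sqrt(2)*c^3/(3*k) + c


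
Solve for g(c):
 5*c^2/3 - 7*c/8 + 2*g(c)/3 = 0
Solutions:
 g(c) = c*(21 - 40*c)/16


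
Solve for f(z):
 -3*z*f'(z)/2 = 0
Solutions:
 f(z) = C1


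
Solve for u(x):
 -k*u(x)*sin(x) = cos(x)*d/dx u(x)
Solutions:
 u(x) = C1*exp(k*log(cos(x)))


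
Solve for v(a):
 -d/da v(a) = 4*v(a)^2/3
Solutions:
 v(a) = 3/(C1 + 4*a)


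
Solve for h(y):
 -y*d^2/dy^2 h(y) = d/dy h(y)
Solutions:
 h(y) = C1 + C2*log(y)


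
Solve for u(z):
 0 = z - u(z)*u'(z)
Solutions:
 u(z) = -sqrt(C1 + z^2)
 u(z) = sqrt(C1 + z^2)


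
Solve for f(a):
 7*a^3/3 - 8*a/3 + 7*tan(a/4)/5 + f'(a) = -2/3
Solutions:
 f(a) = C1 - 7*a^4/12 + 4*a^2/3 - 2*a/3 + 28*log(cos(a/4))/5


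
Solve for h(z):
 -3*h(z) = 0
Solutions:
 h(z) = 0


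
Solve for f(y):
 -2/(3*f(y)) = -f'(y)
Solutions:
 f(y) = -sqrt(C1 + 12*y)/3
 f(y) = sqrt(C1 + 12*y)/3


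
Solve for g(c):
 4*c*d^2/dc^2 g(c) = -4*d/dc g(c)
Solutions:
 g(c) = C1 + C2*log(c)


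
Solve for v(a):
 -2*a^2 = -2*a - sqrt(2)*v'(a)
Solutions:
 v(a) = C1 + sqrt(2)*a^3/3 - sqrt(2)*a^2/2


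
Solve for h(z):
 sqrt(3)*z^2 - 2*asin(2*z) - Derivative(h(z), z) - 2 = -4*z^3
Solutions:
 h(z) = C1 + z^4 + sqrt(3)*z^3/3 - 2*z*asin(2*z) - 2*z - sqrt(1 - 4*z^2)


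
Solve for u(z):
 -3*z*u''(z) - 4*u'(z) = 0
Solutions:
 u(z) = C1 + C2/z^(1/3)


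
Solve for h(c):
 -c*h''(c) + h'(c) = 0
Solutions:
 h(c) = C1 + C2*c^2


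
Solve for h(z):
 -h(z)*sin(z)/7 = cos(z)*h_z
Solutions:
 h(z) = C1*cos(z)^(1/7)


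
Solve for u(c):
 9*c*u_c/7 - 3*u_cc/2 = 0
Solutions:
 u(c) = C1 + C2*erfi(sqrt(21)*c/7)


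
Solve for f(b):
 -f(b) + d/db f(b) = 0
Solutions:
 f(b) = C1*exp(b)


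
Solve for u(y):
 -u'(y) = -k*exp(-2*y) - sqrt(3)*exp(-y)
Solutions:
 u(y) = C1 - k*exp(-2*y)/2 - sqrt(3)*exp(-y)


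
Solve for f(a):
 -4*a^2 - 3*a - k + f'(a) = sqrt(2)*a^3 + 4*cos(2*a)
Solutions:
 f(a) = C1 + sqrt(2)*a^4/4 + 4*a^3/3 + 3*a^2/2 + a*k + 2*sin(2*a)


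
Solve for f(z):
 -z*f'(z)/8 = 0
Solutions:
 f(z) = C1


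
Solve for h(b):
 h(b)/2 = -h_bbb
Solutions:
 h(b) = C3*exp(-2^(2/3)*b/2) + (C1*sin(2^(2/3)*sqrt(3)*b/4) + C2*cos(2^(2/3)*sqrt(3)*b/4))*exp(2^(2/3)*b/4)


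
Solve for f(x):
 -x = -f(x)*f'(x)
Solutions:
 f(x) = -sqrt(C1 + x^2)
 f(x) = sqrt(C1 + x^2)


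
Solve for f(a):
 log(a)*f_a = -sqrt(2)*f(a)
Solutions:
 f(a) = C1*exp(-sqrt(2)*li(a))


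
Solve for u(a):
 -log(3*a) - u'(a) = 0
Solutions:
 u(a) = C1 - a*log(a) - a*log(3) + a


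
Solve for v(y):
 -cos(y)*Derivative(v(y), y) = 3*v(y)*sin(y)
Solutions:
 v(y) = C1*cos(y)^3


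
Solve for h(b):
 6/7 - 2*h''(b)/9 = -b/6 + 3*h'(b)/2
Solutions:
 h(b) = C1 + C2*exp(-27*b/4) + b^2/18 + 944*b/1701


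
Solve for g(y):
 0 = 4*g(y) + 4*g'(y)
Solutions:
 g(y) = C1*exp(-y)


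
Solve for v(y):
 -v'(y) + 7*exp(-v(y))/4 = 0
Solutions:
 v(y) = log(C1 + 7*y/4)


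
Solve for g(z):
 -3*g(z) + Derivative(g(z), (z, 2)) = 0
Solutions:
 g(z) = C1*exp(-sqrt(3)*z) + C2*exp(sqrt(3)*z)


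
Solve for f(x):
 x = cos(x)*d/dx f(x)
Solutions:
 f(x) = C1 + Integral(x/cos(x), x)


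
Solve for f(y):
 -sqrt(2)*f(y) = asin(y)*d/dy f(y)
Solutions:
 f(y) = C1*exp(-sqrt(2)*Integral(1/asin(y), y))


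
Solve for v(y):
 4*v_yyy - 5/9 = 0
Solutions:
 v(y) = C1 + C2*y + C3*y^2 + 5*y^3/216


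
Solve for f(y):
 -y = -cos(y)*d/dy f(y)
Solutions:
 f(y) = C1 + Integral(y/cos(y), y)


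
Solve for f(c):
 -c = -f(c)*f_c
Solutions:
 f(c) = -sqrt(C1 + c^2)
 f(c) = sqrt(C1 + c^2)


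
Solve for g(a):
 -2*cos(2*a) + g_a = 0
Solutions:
 g(a) = C1 + sin(2*a)


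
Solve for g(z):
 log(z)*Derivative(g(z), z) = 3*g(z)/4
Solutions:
 g(z) = C1*exp(3*li(z)/4)


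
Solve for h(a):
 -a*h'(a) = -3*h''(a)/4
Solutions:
 h(a) = C1 + C2*erfi(sqrt(6)*a/3)


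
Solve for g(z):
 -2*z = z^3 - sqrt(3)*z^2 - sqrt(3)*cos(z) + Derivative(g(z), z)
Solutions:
 g(z) = C1 - z^4/4 + sqrt(3)*z^3/3 - z^2 + sqrt(3)*sin(z)


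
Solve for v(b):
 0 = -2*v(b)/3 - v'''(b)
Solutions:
 v(b) = C3*exp(-2^(1/3)*3^(2/3)*b/3) + (C1*sin(2^(1/3)*3^(1/6)*b/2) + C2*cos(2^(1/3)*3^(1/6)*b/2))*exp(2^(1/3)*3^(2/3)*b/6)


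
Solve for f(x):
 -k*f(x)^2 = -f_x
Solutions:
 f(x) = -1/(C1 + k*x)


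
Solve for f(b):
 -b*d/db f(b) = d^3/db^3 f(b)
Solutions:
 f(b) = C1 + Integral(C2*airyai(-b) + C3*airybi(-b), b)


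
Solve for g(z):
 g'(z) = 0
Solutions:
 g(z) = C1


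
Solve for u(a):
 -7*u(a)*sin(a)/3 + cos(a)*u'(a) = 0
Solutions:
 u(a) = C1/cos(a)^(7/3)


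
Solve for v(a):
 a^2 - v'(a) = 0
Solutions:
 v(a) = C1 + a^3/3


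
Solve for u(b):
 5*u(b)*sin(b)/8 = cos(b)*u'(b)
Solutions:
 u(b) = C1/cos(b)^(5/8)


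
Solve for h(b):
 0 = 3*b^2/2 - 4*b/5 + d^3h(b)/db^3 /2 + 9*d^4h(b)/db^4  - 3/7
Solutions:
 h(b) = C1 + C2*b + C3*b^2 + C4*exp(-b/18) - b^5/20 + 137*b^4/30 - 11503*b^3/35


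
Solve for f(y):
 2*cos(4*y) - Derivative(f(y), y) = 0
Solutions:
 f(y) = C1 + sin(4*y)/2


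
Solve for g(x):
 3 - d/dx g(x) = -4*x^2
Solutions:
 g(x) = C1 + 4*x^3/3 + 3*x


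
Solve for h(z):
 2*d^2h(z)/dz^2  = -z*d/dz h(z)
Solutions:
 h(z) = C1 + C2*erf(z/2)


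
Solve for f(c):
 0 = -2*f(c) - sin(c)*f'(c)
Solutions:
 f(c) = C1*(cos(c) + 1)/(cos(c) - 1)


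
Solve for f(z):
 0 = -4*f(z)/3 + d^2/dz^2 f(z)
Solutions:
 f(z) = C1*exp(-2*sqrt(3)*z/3) + C2*exp(2*sqrt(3)*z/3)


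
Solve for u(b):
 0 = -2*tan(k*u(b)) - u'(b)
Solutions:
 u(b) = Piecewise((-asin(exp(C1*k - 2*b*k))/k + pi/k, Ne(k, 0)), (nan, True))
 u(b) = Piecewise((asin(exp(C1*k - 2*b*k))/k, Ne(k, 0)), (nan, True))


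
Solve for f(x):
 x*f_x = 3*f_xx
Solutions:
 f(x) = C1 + C2*erfi(sqrt(6)*x/6)


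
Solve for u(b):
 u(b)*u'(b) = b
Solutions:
 u(b) = -sqrt(C1 + b^2)
 u(b) = sqrt(C1 + b^2)


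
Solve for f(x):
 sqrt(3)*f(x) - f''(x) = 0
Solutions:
 f(x) = C1*exp(-3^(1/4)*x) + C2*exp(3^(1/4)*x)


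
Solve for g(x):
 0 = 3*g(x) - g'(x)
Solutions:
 g(x) = C1*exp(3*x)


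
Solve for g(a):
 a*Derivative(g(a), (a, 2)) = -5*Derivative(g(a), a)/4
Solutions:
 g(a) = C1 + C2/a^(1/4)


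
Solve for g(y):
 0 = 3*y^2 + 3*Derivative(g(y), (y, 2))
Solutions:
 g(y) = C1 + C2*y - y^4/12


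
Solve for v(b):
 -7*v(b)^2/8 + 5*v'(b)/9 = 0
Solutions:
 v(b) = -40/(C1 + 63*b)


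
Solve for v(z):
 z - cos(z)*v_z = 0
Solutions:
 v(z) = C1 + Integral(z/cos(z), z)


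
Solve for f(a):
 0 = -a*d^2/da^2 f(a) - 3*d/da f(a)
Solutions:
 f(a) = C1 + C2/a^2


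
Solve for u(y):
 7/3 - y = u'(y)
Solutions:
 u(y) = C1 - y^2/2 + 7*y/3


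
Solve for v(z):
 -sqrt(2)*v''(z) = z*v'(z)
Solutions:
 v(z) = C1 + C2*erf(2^(1/4)*z/2)


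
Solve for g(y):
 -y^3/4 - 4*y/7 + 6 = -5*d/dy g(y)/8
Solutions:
 g(y) = C1 + y^4/10 + 16*y^2/35 - 48*y/5


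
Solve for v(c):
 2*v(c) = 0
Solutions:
 v(c) = 0


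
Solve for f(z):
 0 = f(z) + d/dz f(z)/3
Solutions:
 f(z) = C1*exp(-3*z)


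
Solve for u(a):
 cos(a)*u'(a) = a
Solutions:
 u(a) = C1 + Integral(a/cos(a), a)


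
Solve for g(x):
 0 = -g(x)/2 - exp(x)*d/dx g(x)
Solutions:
 g(x) = C1*exp(exp(-x)/2)


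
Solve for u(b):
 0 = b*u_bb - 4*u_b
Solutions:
 u(b) = C1 + C2*b^5


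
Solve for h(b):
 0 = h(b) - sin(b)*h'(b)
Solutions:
 h(b) = C1*sqrt(cos(b) - 1)/sqrt(cos(b) + 1)


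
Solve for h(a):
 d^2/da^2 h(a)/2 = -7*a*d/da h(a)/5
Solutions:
 h(a) = C1 + C2*erf(sqrt(35)*a/5)


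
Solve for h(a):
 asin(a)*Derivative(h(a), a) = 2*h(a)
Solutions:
 h(a) = C1*exp(2*Integral(1/asin(a), a))


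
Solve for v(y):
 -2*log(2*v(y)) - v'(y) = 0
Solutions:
 Integral(1/(log(_y) + log(2)), (_y, v(y)))/2 = C1 - y


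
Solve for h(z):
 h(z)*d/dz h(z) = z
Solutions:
 h(z) = -sqrt(C1 + z^2)
 h(z) = sqrt(C1 + z^2)


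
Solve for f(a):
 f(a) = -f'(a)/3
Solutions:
 f(a) = C1*exp(-3*a)


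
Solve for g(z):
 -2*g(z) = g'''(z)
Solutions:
 g(z) = C3*exp(-2^(1/3)*z) + (C1*sin(2^(1/3)*sqrt(3)*z/2) + C2*cos(2^(1/3)*sqrt(3)*z/2))*exp(2^(1/3)*z/2)


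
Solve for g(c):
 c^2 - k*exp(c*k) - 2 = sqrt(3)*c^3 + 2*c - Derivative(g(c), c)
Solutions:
 g(c) = C1 + sqrt(3)*c^4/4 - c^3/3 + c^2 + 2*c + exp(c*k)


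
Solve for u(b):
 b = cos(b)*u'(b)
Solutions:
 u(b) = C1 + Integral(b/cos(b), b)


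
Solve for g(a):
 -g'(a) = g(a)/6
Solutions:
 g(a) = C1*exp(-a/6)


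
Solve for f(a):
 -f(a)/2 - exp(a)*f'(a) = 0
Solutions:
 f(a) = C1*exp(exp(-a)/2)


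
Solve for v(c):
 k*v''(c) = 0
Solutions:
 v(c) = C1 + C2*c


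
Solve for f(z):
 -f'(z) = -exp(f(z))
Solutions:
 f(z) = log(-1/(C1 + z))


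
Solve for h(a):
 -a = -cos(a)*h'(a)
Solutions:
 h(a) = C1 + Integral(a/cos(a), a)


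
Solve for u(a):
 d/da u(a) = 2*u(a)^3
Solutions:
 u(a) = -sqrt(2)*sqrt(-1/(C1 + 2*a))/2
 u(a) = sqrt(2)*sqrt(-1/(C1 + 2*a))/2


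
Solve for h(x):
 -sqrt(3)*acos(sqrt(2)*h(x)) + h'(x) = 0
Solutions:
 Integral(1/acos(sqrt(2)*_y), (_y, h(x))) = C1 + sqrt(3)*x


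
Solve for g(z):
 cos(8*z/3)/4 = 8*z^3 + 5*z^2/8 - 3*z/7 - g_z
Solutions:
 g(z) = C1 + 2*z^4 + 5*z^3/24 - 3*z^2/14 - 3*sin(8*z/3)/32


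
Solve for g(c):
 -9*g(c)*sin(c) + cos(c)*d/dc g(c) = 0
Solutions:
 g(c) = C1/cos(c)^9


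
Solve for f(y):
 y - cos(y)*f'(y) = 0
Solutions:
 f(y) = C1 + Integral(y/cos(y), y)


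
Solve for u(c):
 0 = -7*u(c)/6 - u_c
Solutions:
 u(c) = C1*exp(-7*c/6)


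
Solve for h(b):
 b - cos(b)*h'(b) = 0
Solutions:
 h(b) = C1 + Integral(b/cos(b), b)


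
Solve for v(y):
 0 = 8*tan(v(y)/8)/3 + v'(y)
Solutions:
 v(y) = -8*asin(C1*exp(-y/3)) + 8*pi
 v(y) = 8*asin(C1*exp(-y/3))


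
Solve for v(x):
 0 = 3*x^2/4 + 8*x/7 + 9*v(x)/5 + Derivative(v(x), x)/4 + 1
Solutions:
 v(x) = C1*exp(-36*x/5) - 5*x^2/12 - 785*x/1512 - 26315/54432


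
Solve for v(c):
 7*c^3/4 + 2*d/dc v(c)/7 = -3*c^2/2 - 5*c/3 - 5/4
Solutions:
 v(c) = C1 - 49*c^4/32 - 7*c^3/4 - 35*c^2/12 - 35*c/8


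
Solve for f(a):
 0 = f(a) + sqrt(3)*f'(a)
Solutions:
 f(a) = C1*exp(-sqrt(3)*a/3)


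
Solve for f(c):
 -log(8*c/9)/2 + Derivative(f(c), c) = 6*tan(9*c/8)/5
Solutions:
 f(c) = C1 + c*log(c)/2 - c*log(3) - c/2 + 3*c*log(2)/2 - 16*log(cos(9*c/8))/15


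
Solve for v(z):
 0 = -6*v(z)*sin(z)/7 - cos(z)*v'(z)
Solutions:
 v(z) = C1*cos(z)^(6/7)


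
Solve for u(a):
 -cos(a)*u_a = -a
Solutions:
 u(a) = C1 + Integral(a/cos(a), a)


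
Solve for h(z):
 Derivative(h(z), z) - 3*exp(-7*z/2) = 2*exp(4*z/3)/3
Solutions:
 h(z) = C1 + exp(4*z/3)/2 - 6*exp(-7*z/2)/7


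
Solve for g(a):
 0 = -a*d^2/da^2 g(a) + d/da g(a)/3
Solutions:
 g(a) = C1 + C2*a^(4/3)


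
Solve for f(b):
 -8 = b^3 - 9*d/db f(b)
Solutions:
 f(b) = C1 + b^4/36 + 8*b/9


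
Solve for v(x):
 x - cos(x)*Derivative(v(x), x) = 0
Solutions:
 v(x) = C1 + Integral(x/cos(x), x)


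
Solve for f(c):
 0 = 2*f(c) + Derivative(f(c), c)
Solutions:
 f(c) = C1*exp(-2*c)


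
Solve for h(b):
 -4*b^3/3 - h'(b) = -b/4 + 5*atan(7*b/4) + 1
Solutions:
 h(b) = C1 - b^4/3 + b^2/8 - 5*b*atan(7*b/4) - b + 10*log(49*b^2 + 16)/7


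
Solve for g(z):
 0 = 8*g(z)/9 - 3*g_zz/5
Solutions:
 g(z) = C1*exp(-2*sqrt(30)*z/9) + C2*exp(2*sqrt(30)*z/9)


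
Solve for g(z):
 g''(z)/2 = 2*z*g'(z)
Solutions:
 g(z) = C1 + C2*erfi(sqrt(2)*z)


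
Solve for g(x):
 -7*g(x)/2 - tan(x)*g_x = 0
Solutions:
 g(x) = C1/sin(x)^(7/2)


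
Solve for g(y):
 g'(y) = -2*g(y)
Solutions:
 g(y) = C1*exp(-2*y)


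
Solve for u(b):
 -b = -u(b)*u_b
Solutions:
 u(b) = -sqrt(C1 + b^2)
 u(b) = sqrt(C1 + b^2)
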